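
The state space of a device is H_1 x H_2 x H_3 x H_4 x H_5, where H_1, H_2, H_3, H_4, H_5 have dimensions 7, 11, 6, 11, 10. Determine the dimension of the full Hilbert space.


dim(H_1 x H_2 x H_3 x H_4 x H_5) = 7 * 11 * 6 * 11 * 10
= 77 * 6 * 11 * 10
= 462 * 11 * 10
= 5082 * 10
= 50820

50820


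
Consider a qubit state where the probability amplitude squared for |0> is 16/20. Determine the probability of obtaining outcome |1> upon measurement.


|alpha|^2 = 16/20 = 0.8000
|beta|^2 = 1 - 16/20 = 4/20 = 0.2000
P(|1>) = |beta|^2 = 0.2000

0.2000


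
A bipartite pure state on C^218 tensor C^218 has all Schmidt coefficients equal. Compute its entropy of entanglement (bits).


For a maximally entangled state in d x d:
S = log2(d) = log2(218)
= 7.7682

7.7682


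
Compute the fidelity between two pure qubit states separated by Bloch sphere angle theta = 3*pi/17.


For states separated by angle theta on Bloch sphere:
F = cos^2(theta/2)
theta = 3*pi/17 = 0.5544
theta/2 = 0.2772
cos(theta/2) = 0.9618
F = 0.9251

0.9251


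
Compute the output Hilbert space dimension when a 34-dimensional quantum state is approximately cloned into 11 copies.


Output space = H^(tensor 11) where dim(H) = 34
dim = 34^11
= 1156 (after 2 factors)
= 39304 (after 3 factors)
= 1336336 (after 4 factors)
= 45435424 (after 5 factors)
= 1544804416 (after 6 factors)
= 52523350144 (after 7 factors)
= 1785793904896 (after 8 factors)
= 60716992766464 (after 9 factors)
= 2064377754059776 (after 10 factors)
= 70188843638032384 (after 11 factors)
= 70188843638032384

70188843638032384


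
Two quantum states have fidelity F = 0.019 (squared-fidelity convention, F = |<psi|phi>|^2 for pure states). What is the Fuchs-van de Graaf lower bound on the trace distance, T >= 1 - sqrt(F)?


Fuchs-van de Graaf (squared-fidelity convention): 1 - sqrt(F) <= T <= sqrt(1 - F).
Lower bound: T >= 1 - sqrt(F)
sqrt(F) = sqrt(0.019) = 0.1378
T >= 1 - 0.1378
T >= 0.8622

0.8622


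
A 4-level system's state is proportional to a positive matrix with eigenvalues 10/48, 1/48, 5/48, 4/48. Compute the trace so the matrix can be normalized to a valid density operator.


tr(M) = sum of eigenvalues
= 10/48 + 1/48 + 5/48 + 4/48
= 20/48
= 0.4167

0.4167


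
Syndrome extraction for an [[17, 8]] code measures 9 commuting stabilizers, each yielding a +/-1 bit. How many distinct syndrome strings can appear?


Each stabilizer generator gives a binary (+1 or -1) measurement outcome.
With 9 independent generators:
Total syndromes = 2^9
= 512

512


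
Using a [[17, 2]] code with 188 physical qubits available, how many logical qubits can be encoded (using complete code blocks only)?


Each code block uses 17 physical qubits for 2 logical qubit(s).
Number of complete blocks = floor(188 / 17) = 11
Logical qubits = 11 * 2
= 22

22


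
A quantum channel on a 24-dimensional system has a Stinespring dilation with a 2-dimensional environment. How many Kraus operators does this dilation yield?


Tracing out the environment in an orthonormal basis {|i>_E} gives Kraus operators K_i = <i|_E U |0>_E.
Number of Kraus operators = dim(H_env) = d_env
= 2

2


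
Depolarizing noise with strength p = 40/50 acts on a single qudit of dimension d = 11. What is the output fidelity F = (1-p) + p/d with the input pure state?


F = (1-p) + p/d
= (1 - 0.8000) + 0.8000/11
= 0.2000 + 0.0727
= 0.2727

0.2727


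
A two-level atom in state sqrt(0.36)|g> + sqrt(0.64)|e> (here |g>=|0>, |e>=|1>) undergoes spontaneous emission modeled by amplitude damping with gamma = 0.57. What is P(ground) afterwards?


For amplitude damping with parameter gamma on state sqrt(a)|0> + sqrt(b)|1>:
alpha^2 = 0.36, beta^2 = 0.64
P(|0>) = alpha^2 + gamma * beta^2
= 0.36 + 0.57 * 0.64
= 0.36 + 0.3648
= 0.7248

0.7248


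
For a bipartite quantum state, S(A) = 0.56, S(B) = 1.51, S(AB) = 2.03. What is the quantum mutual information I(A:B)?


I(A:B) = S(A) + S(B) - S(AB)
= 0.56 + 1.51 - 2.03
= 0.0400

0.0400


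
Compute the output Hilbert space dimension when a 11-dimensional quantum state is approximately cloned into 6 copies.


Output space = H^(tensor 6) where dim(H) = 11
dim = 11^6
= 121 (after 2 factors)
= 1331 (after 3 factors)
= 14641 (after 4 factors)
= 161051 (after 5 factors)
= 1771561 (after 6 factors)
= 1771561

1771561


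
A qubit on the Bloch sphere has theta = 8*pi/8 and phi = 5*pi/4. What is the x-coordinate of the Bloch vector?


theta = 3.1416, phi = 3.9270
r_x = sin(theta)*cos(phi) = 0.0000 * -0.7071
r_x = 0.0000

0.0000


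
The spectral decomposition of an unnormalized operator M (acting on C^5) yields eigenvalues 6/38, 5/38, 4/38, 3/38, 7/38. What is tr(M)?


tr(M) = sum of eigenvalues
= 6/38 + 5/38 + 4/38 + 3/38 + 7/38
= 25/38
= 0.6579

0.6579


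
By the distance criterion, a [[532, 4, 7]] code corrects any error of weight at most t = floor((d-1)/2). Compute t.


Code parameters: [[532, 4, 7]], distance d = 7.
Number of correctable errors = floor((d-1)/2)
= floor((7 - 1)/2)
= floor(6/2)
= 3

3


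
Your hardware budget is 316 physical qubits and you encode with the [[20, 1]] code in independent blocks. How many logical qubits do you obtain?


Each code block uses 20 physical qubits for 1 logical qubit(s).
Number of complete blocks = floor(316 / 20) = 15
Logical qubits = 15 * 1
= 15

15


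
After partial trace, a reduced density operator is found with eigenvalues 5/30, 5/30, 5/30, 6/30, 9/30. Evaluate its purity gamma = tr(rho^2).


tr(rho^2) = sum of eigenvalues squared
= (5/30)^2 + (5/30)^2 + (5/30)^2 + (6/30)^2 + (9/30)^2
= (25 + 25 + 25 + 36 + 81) / 900
= 192/900
= 0.2133

0.2133


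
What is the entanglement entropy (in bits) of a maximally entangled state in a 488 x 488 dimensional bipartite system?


For a maximally entangled state in d x d:
S = log2(d) = log2(488)
= 8.9307

8.9307


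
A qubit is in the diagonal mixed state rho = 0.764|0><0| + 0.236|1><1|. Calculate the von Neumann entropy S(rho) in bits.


S = -p*log2(p) - (1-p)*log2(1-p)
p = 0.7640, 1-p = 0.2360
= -0.7640 * log2(0.7640) - 0.2360 * log2(0.2360)
= -(-0.2967) - (-0.4916)
= 0.7883

0.7883


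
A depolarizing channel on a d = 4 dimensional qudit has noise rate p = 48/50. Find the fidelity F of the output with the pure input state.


F = (1-p) + p/d
= (1 - 0.9600) + 0.9600/4
= 0.0400 + 0.2400
= 0.2800

0.2800


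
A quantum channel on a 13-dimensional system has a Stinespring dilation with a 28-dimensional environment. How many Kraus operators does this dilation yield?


Tracing out the environment in an orthonormal basis {|i>_E} gives Kraus operators K_i = <i|_E U |0>_E.
Number of Kraus operators = dim(H_env) = d_env
= 28

28


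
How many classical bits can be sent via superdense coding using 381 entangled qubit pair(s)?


Superdense coding allows 2 classical bits per shared entangled pair.
381 pair(s) -> 2 * 381 = 762 classical bits

762


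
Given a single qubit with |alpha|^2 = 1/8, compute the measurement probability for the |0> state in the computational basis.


|alpha|^2 = 1/8 = 0.1250
|beta|^2 = 1 - 1/8 = 7/8 = 0.8750
P(|0>) = |alpha|^2 = 0.1250

0.1250


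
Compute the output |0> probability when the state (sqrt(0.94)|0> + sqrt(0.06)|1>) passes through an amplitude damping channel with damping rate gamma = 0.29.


For amplitude damping with parameter gamma on state sqrt(a)|0> + sqrt(b)|1>:
alpha^2 = 0.94, beta^2 = 0.06
P(|0>) = alpha^2 + gamma * beta^2
= 0.94 + 0.29 * 0.06
= 0.94 + 0.0174
= 0.9574

0.9574


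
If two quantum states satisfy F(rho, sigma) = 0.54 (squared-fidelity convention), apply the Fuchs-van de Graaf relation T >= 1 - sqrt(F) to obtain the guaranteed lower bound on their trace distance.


Fuchs-van de Graaf (squared-fidelity convention): 1 - sqrt(F) <= T <= sqrt(1 - F).
Lower bound: T >= 1 - sqrt(F)
sqrt(F) = sqrt(0.54) = 0.7348
T >= 1 - 0.7348
T >= 0.2652

0.2652


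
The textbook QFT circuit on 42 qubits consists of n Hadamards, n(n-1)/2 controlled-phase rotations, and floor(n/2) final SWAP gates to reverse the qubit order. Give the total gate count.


Hadamard gates: 42
Controlled rotations: n*(n-1)/2 = 42*41/2 = 861
SWAP gates: floor(n/2) = floor(42/2) = 21
Total = 42 + 861 + 21
= 924

924


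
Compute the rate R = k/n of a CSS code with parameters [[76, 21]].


Code rate R = k/n
= 21/76
= 0.2763

0.2763


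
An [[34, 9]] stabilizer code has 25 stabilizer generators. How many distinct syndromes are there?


Each stabilizer generator gives a binary (+1 or -1) measurement outcome.
With 25 independent generators:
Total syndromes = 2^25
= 33554432

33554432


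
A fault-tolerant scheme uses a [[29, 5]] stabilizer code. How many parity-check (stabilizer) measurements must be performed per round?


For an [[n,k]] stabilizer code:
Number of stabilizer generators = n - k
= 29 - 5
= 24

24


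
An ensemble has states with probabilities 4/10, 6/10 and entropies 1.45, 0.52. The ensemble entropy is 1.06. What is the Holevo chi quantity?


chi = S(rho) - sum_i p_i * S(rho_i)
Weighted entropy = 4/10 * 1.45 + 6/10 * 0.52
= 0.8920
chi = 1.06 - 0.8920
= 0.1680

0.1680


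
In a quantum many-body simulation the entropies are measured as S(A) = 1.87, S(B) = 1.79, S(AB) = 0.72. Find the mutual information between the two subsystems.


I(A:B) = S(A) + S(B) - S(AB)
= 1.87 + 1.79 - 0.72
= 2.9400

2.9400


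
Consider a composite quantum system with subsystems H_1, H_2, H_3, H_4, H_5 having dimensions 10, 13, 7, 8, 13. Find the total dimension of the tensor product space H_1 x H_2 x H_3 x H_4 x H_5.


dim(H_1 x H_2 x H_3 x H_4 x H_5) = 10 * 13 * 7 * 8 * 13
= 130 * 7 * 8 * 13
= 910 * 8 * 13
= 7280 * 13
= 94640

94640


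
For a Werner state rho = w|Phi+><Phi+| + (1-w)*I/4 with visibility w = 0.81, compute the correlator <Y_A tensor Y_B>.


|Phi+> = (|00> + |11>)/sqrt(2)
For the pure Bell state, <Y_A Y_B> = -1 (Bell-state Pauli correlator).
The maximally-mixed part I/4 has tr(I/4 * P tensor P) = 0 for any traceless Pauli P.
So <Y_A Y_B>_rho = w * (-1) + (1 - w) * 0
= 0.81 * (-1)
= -0.8100

-0.8100


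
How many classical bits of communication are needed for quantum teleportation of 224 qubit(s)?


Quantum teleportation requires 2 classical bits per qubit teleported.
224 qubit(s) -> 2 * 224 = 448 classical bits

448


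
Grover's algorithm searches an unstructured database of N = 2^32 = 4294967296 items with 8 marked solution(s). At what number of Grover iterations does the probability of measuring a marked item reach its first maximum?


After j Grover iterations the success probability is P(j) = sin^2((2j+1)*theta), where sin(theta) = sqrt(k/N).
N = 2^32 = 4294967296, k = 8
sin(theta) = sqrt(k/N) = 4.315837288e-05
theta = arcsin(sqrt(k/N)) = 4.315837289e-05 rad
P(j) reaches its first maximum when (2j+1)*theta is as close as possible to pi/2, i.e. j = round(pi/(4*theta) - 1/2).
pi/(4*theta) - 1/2 = 18197.5485
(For comparison, the common estimate pi/4 * sqrt(N/k) = 18198.0485; the exact maximiser is used here.)
Optimal iterations = 18198

18198


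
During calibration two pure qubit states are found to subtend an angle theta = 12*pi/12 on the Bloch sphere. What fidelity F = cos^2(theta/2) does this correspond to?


For states separated by angle theta on Bloch sphere:
F = cos^2(theta/2)
theta = 12*pi/12 = 3.1416
theta/2 = 1.5708
cos(theta/2) = 0.0000
F = 0.0000

0.0000


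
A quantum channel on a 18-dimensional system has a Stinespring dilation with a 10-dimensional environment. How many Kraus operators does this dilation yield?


Tracing out the environment in an orthonormal basis {|i>_E} gives Kraus operators K_i = <i|_E U |0>_E.
Number of Kraus operators = dim(H_env) = d_env
= 10

10


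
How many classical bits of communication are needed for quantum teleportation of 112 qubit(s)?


Quantum teleportation requires 2 classical bits per qubit teleported.
112 qubit(s) -> 2 * 112 = 224 classical bits

224


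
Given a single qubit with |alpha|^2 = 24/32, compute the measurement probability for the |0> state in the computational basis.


|alpha|^2 = 24/32 = 0.7500
|beta|^2 = 1 - 24/32 = 8/32 = 0.2500
P(|0>) = |alpha|^2 = 0.7500

0.7500


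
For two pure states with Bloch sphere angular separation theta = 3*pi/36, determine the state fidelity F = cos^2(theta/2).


For states separated by angle theta on Bloch sphere:
F = cos^2(theta/2)
theta = 3*pi/36 = 0.2618
theta/2 = 0.1309
cos(theta/2) = 0.9914
F = 0.9830

0.9830


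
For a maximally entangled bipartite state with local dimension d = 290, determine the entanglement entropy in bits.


For a maximally entangled state in d x d:
S = log2(d) = log2(290)
= 8.1799

8.1799


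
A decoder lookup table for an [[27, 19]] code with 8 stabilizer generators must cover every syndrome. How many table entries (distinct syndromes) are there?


Each stabilizer generator gives a binary (+1 or -1) measurement outcome.
With 8 independent generators:
Total syndromes = 2^8
= 256

256


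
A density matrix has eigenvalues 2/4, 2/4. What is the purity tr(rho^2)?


tr(rho^2) = sum of eigenvalues squared
= (2/4)^2 + (2/4)^2
= (4 + 4) / 16
= 8/16
= 0.5000

0.5000


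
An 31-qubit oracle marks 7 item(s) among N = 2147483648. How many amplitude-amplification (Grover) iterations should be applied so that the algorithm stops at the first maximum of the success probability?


After j Grover iterations the success probability is P(j) = sin^2((2j+1)*theta), where sin(theta) = sqrt(k/N).
N = 2^31 = 2147483648, k = 7
sin(theta) = sqrt(k/N) = 5.709316081e-05
theta = arcsin(sqrt(k/N)) = 5.709316084e-05 rad
P(j) reaches its first maximum when (2j+1)*theta is as close as possible to pi/2, i.e. j = round(pi/(4*theta) - 1/2).
pi/(4*theta) - 1/2 = 13755.9316
(For comparison, the common estimate pi/4 * sqrt(N/k) = 13756.4316; the exact maximiser is used here.)
Optimal iterations = 13756

13756


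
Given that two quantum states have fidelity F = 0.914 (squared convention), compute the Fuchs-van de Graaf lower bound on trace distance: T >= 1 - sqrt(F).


Fuchs-van de Graaf (squared-fidelity convention): 1 - sqrt(F) <= T <= sqrt(1 - F).
Lower bound: T >= 1 - sqrt(F)
sqrt(F) = sqrt(0.914) = 0.9560
T >= 1 - 0.9560
T >= 0.0440

0.0440


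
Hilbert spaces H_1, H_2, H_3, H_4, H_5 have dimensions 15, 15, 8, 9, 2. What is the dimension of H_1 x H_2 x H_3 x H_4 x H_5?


dim(H_1 x H_2 x H_3 x H_4 x H_5) = 15 * 15 * 8 * 9 * 2
= 225 * 8 * 9 * 2
= 1800 * 9 * 2
= 16200 * 2
= 32400

32400


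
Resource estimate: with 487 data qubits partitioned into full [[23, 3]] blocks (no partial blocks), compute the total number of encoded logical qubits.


Each code block uses 23 physical qubits for 3 logical qubit(s).
Number of complete blocks = floor(487 / 23) = 21
Logical qubits = 21 * 3
= 63

63


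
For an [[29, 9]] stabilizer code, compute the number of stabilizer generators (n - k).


For an [[n,k]] stabilizer code:
Number of stabilizer generators = n - k
= 29 - 9
= 20

20


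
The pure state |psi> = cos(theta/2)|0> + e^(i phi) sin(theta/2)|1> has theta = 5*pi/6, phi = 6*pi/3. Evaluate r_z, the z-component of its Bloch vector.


theta = 2.6180, phi = 6.2832
r_z = cos(theta) = -0.8660

-0.8660


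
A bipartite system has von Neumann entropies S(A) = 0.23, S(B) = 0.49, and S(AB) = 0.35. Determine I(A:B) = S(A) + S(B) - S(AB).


I(A:B) = S(A) + S(B) - S(AB)
= 0.23 + 0.49 - 0.35
= 0.3700

0.3700


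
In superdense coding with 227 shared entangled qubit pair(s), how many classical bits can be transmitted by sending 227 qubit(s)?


Superdense coding allows 2 classical bits per shared entangled pair.
227 pair(s) -> 2 * 227 = 454 classical bits

454


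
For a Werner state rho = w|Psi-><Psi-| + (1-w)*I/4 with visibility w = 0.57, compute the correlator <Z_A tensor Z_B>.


|Psi-> = (|01> - |10>)/sqrt(2)
For the pure Bell state, <Z_A Z_B> = -1 (Bell-state Pauli correlator).
The maximally-mixed part I/4 has tr(I/4 * P tensor P) = 0 for any traceless Pauli P.
So <Z_A Z_B>_rho = w * (-1) + (1 - w) * 0
= 0.57 * (-1)
= -0.5700

-0.5700


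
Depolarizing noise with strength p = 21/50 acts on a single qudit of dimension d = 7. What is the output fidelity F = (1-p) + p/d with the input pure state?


F = (1-p) + p/d
= (1 - 0.4200) + 0.4200/7
= 0.5800 + 0.0600
= 0.6400

0.6400


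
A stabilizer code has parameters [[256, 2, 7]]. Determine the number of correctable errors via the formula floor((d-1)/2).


Code parameters: [[256, 2, 7]], distance d = 7.
Number of correctable errors = floor((d-1)/2)
= floor((7 - 1)/2)
= floor(6/2)
= 3

3


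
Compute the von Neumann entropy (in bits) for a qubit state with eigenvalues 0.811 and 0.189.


S = -p*log2(p) - (1-p)*log2(1-p)
p = 0.8110, 1-p = 0.1890
= -0.8110 * log2(0.8110) - 0.1890 * log2(0.1890)
= -(-0.2451) - (-0.4543)
= 0.6994

0.6994


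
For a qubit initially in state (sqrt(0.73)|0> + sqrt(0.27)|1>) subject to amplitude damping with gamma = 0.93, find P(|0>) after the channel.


For amplitude damping with parameter gamma on state sqrt(a)|0> + sqrt(b)|1>:
alpha^2 = 0.73, beta^2 = 0.27
P(|0>) = alpha^2 + gamma * beta^2
= 0.73 + 0.93 * 0.27
= 0.73 + 0.2511
= 0.9811

0.9811


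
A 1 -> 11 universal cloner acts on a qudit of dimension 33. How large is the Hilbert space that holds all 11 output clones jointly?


Output space = H^(tensor 11) where dim(H) = 33
dim = 33^11
= 1089 (after 2 factors)
= 35937 (after 3 factors)
= 1185921 (after 4 factors)
= 39135393 (after 5 factors)
= 1291467969 (after 6 factors)
= 42618442977 (after 7 factors)
= 1406408618241 (after 8 factors)
= 46411484401953 (after 9 factors)
= 1531578985264449 (after 10 factors)
= 50542106513726817 (after 11 factors)
= 50542106513726817

50542106513726817


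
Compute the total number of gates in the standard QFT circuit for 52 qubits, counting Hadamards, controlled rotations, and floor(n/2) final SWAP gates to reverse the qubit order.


Hadamard gates: 52
Controlled rotations: n*(n-1)/2 = 52*51/2 = 1326
SWAP gates: floor(n/2) = floor(52/2) = 26
Total = 52 + 1326 + 26
= 1404

1404


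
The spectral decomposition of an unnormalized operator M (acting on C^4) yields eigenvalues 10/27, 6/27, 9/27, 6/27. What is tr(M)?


tr(M) = sum of eigenvalues
= 10/27 + 6/27 + 9/27 + 6/27
= 31/27
= 1.1481

1.1481


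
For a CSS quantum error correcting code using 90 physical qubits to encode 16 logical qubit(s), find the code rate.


Code rate R = k/n
= 16/90
= 0.1778

0.1778


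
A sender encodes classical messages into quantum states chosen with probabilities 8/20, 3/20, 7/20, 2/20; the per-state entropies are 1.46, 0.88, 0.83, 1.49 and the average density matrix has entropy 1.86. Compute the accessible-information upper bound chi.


chi = S(rho) - sum_i p_i * S(rho_i)
Weighted entropy = 8/20 * 1.46 + 3/20 * 0.88 + 7/20 * 0.83 + 2/20 * 1.49
= 1.1555
chi = 1.86 - 1.1555
= 0.7045

0.7045


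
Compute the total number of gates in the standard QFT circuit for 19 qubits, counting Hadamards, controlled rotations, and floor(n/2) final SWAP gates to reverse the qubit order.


Hadamard gates: 19
Controlled rotations: n*(n-1)/2 = 19*18/2 = 171
SWAP gates: floor(n/2) = floor(19/2) = 9
Total = 19 + 171 + 9
= 199

199


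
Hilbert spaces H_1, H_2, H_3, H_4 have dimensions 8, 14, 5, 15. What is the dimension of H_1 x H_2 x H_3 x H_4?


dim(H_1 x H_2 x H_3 x H_4) = 8 * 14 * 5 * 15
= 112 * 5 * 15
= 560 * 15
= 8400

8400


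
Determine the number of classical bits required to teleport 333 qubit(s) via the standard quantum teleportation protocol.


Quantum teleportation requires 2 classical bits per qubit teleported.
333 qubit(s) -> 2 * 333 = 666 classical bits

666


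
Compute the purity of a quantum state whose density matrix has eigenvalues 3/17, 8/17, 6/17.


tr(rho^2) = sum of eigenvalues squared
= (3/17)^2 + (8/17)^2 + (6/17)^2
= (9 + 64 + 36) / 289
= 109/289
= 0.3772

0.3772


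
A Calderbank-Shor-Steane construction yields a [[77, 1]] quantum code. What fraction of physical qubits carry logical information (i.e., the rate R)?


Code rate R = k/n
= 1/77
= 0.0130

0.0130


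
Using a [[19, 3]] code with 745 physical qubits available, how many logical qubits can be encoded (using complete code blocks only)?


Each code block uses 19 physical qubits for 3 logical qubit(s).
Number of complete blocks = floor(745 / 19) = 39
Logical qubits = 39 * 3
= 117

117


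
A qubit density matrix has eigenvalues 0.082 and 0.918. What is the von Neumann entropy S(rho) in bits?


S = -p*log2(p) - (1-p)*log2(1-p)
p = 0.0820, 1-p = 0.9180
= -0.0820 * log2(0.0820) - 0.9180 * log2(0.9180)
= -(-0.2959) - (-0.1133)
= 0.4092

0.4092


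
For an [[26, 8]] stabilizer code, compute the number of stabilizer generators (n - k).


For an [[n,k]] stabilizer code:
Number of stabilizer generators = n - k
= 26 - 8
= 18

18


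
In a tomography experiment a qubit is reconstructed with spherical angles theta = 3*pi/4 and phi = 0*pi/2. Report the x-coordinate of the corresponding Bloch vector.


theta = 2.3562, phi = 0.0000
r_x = sin(theta)*cos(phi) = 0.7071 * 1.0000
r_x = 0.7071

0.7071


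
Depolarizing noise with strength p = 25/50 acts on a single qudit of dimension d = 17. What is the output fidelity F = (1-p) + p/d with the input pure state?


F = (1-p) + p/d
= (1 - 0.5000) + 0.5000/17
= 0.5000 + 0.0294
= 0.5294

0.5294


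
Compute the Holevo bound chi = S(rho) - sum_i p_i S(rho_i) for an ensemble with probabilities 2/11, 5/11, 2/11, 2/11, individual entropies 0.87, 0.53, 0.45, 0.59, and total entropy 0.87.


chi = S(rho) - sum_i p_i * S(rho_i)
Weighted entropy = 2/11 * 0.87 + 5/11 * 0.53 + 2/11 * 0.45 + 2/11 * 0.59
= 0.5882
chi = 0.87 - 0.5882
= 0.2818

0.2818


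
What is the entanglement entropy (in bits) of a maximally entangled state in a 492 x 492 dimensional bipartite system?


For a maximally entangled state in d x d:
S = log2(d) = log2(492)
= 8.9425

8.9425


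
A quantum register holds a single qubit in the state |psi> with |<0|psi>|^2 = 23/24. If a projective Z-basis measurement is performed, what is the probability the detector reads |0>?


|alpha|^2 = 23/24 = 0.9583
|beta|^2 = 1 - 23/24 = 1/24 = 0.0417
P(|0>) = |alpha|^2 = 0.9583

0.9583


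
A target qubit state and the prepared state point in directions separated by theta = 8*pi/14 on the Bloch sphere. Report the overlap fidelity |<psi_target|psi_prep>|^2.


For states separated by angle theta on Bloch sphere:
F = cos^2(theta/2)
theta = 8*pi/14 = 1.7952
theta/2 = 0.8976
cos(theta/2) = 0.6235
F = 0.3887

0.3887


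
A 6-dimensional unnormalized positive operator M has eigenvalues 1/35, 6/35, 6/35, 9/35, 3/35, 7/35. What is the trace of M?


tr(M) = sum of eigenvalues
= 1/35 + 6/35 + 6/35 + 9/35 + 3/35 + 7/35
= 32/35
= 0.9143

0.9143


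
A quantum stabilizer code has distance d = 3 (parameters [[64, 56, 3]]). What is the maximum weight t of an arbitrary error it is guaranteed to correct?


Code parameters: [[64, 56, 3]], distance d = 3.
Number of correctable errors = floor((d-1)/2)
= floor((3 - 1)/2)
= floor(2/2)
= 1

1


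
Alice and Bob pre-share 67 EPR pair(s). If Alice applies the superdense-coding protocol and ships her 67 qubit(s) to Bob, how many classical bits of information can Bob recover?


Superdense coding allows 2 classical bits per shared entangled pair.
67 pair(s) -> 2 * 67 = 134 classical bits

134


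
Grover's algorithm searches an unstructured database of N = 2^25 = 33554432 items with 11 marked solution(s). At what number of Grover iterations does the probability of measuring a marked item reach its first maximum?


After j Grover iterations the success probability is P(j) = sin^2((2j+1)*theta), where sin(theta) = sqrt(k/N).
N = 2^25 = 33554432, k = 11
sin(theta) = sqrt(k/N) = 0.0005725605176
theta = arcsin(sqrt(k/N)) = 0.0005725605488 rad
P(j) reaches its first maximum when (2j+1)*theta is as close as possible to pi/2, i.e. j = round(pi/(4*theta) - 1/2).
pi/(4*theta) - 1/2 = 1371.2294
(For comparison, the common estimate pi/4 * sqrt(N/k) = 1371.7295; the exact maximiser is used here.)
Optimal iterations = 1371

1371


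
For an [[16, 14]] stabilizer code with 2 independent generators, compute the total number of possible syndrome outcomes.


Each stabilizer generator gives a binary (+1 or -1) measurement outcome.
With 2 independent generators:
Total syndromes = 2^2
= 4

4


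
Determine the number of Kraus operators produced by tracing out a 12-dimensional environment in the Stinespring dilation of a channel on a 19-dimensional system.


Tracing out the environment in an orthonormal basis {|i>_E} gives Kraus operators K_i = <i|_E U |0>_E.
Number of Kraus operators = dim(H_env) = d_env
= 12

12


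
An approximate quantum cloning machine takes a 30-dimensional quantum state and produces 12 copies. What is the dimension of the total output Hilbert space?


Output space = H^(tensor 12) where dim(H) = 30
dim = 30^12
= 900 (after 2 factors)
= 27000 (after 3 factors)
= 810000 (after 4 factors)
= 24300000 (after 5 factors)
= 729000000 (after 6 factors)
= 21870000000 (after 7 factors)
= 656100000000 (after 8 factors)
= 19683000000000 (after 9 factors)
= 590490000000000 (after 10 factors)
= 17714700000000000 (after 11 factors)
= 531441000000000000 (after 12 factors)
= 531441000000000000

531441000000000000


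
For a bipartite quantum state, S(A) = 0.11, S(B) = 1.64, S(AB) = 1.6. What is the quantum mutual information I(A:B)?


I(A:B) = S(A) + S(B) - S(AB)
= 0.11 + 1.64 - 1.6
= 0.1500

0.1500


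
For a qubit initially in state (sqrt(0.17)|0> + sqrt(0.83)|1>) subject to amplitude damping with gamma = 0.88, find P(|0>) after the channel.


For amplitude damping with parameter gamma on state sqrt(a)|0> + sqrt(b)|1>:
alpha^2 = 0.17, beta^2 = 0.83
P(|0>) = alpha^2 + gamma * beta^2
= 0.17 + 0.88 * 0.83
= 0.17 + 0.7304
= 0.9004

0.9004


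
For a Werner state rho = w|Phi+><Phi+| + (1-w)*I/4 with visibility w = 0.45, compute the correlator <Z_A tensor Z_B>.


|Phi+> = (|00> + |11>)/sqrt(2)
For the pure Bell state, <Z_A Z_B> = +1 (Bell-state Pauli correlator).
The maximally-mixed part I/4 has tr(I/4 * P tensor P) = 0 for any traceless Pauli P.
So <Z_A Z_B>_rho = w * (+1) + (1 - w) * 0
= 0.45 * (+1)
= 0.4500

0.4500


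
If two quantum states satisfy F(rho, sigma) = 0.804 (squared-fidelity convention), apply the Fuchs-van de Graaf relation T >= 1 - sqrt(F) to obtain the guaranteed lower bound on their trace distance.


Fuchs-van de Graaf (squared-fidelity convention): 1 - sqrt(F) <= T <= sqrt(1 - F).
Lower bound: T >= 1 - sqrt(F)
sqrt(F) = sqrt(0.804) = 0.8967
T >= 1 - 0.8967
T >= 0.1033

0.1033


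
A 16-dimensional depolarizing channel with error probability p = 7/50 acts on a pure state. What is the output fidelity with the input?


F = (1-p) + p/d
= (1 - 0.1400) + 0.1400/16
= 0.8600 + 0.0088
= 0.8688

0.8688


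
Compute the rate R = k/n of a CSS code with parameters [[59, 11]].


Code rate R = k/n
= 11/59
= 0.1864

0.1864


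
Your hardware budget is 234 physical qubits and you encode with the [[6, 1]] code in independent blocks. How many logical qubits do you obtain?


Each code block uses 6 physical qubits for 1 logical qubit(s).
Number of complete blocks = floor(234 / 6) = 39
Logical qubits = 39 * 1
= 39

39


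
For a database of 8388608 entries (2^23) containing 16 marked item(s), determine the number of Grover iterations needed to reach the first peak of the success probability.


After j Grover iterations the success probability is P(j) = sin^2((2j+1)*theta), where sin(theta) = sqrt(k/N).
N = 2^23 = 8388608, k = 16
sin(theta) = sqrt(k/N) = 0.001381067932
theta = arcsin(sqrt(k/N)) = 0.001381068371 rad
P(j) reaches its first maximum when (2j+1)*theta is as close as possible to pi/2, i.e. j = round(pi/(4*theta) - 1/2).
pi/(4*theta) - 1/2 = 568.1888
(For comparison, the common estimate pi/4 * sqrt(N/k) = 568.6890; the exact maximiser is used here.)
Optimal iterations = 568

568


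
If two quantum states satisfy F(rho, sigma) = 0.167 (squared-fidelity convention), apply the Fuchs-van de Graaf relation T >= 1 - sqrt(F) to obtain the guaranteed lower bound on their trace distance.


Fuchs-van de Graaf (squared-fidelity convention): 1 - sqrt(F) <= T <= sqrt(1 - F).
Lower bound: T >= 1 - sqrt(F)
sqrt(F) = sqrt(0.167) = 0.4087
T >= 1 - 0.4087
T >= 0.5913

0.5913


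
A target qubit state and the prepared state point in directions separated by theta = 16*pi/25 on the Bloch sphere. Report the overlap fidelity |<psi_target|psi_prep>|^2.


For states separated by angle theta on Bloch sphere:
F = cos^2(theta/2)
theta = 16*pi/25 = 2.0106
theta/2 = 1.0053
cos(theta/2) = 0.5358
F = 0.2871

0.2871


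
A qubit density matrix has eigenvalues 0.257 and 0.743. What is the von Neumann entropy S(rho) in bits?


S = -p*log2(p) - (1-p)*log2(1-p)
p = 0.2570, 1-p = 0.7430
= -0.2570 * log2(0.2570) - 0.7430 * log2(0.7430)
= -(-0.5038) - (-0.3184)
= 0.8222

0.8222


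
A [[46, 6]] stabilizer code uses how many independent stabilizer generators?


For an [[n,k]] stabilizer code:
Number of stabilizer generators = n - k
= 46 - 6
= 40

40


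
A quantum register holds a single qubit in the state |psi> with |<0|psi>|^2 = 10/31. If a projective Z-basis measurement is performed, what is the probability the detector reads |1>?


|alpha|^2 = 10/31 = 0.3226
|beta|^2 = 1 - 10/31 = 21/31 = 0.6774
P(|1>) = |beta|^2 = 0.6774

0.6774


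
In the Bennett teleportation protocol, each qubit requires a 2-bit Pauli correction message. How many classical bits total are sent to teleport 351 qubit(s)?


Quantum teleportation requires 2 classical bits per qubit teleported.
351 qubit(s) -> 2 * 351 = 702 classical bits

702


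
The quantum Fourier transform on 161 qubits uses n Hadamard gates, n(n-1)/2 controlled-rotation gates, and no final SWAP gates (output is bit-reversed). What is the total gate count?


Hadamard gates: 161
Controlled rotations: n*(n-1)/2 = 161*160/2 = 12880
SWAP gates: 0 (omitted)
Total = 161 + 12880
= 13041

13041


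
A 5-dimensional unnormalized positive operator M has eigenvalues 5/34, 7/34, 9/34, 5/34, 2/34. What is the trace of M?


tr(M) = sum of eigenvalues
= 5/34 + 7/34 + 9/34 + 5/34 + 2/34
= 28/34
= 0.8235

0.8235


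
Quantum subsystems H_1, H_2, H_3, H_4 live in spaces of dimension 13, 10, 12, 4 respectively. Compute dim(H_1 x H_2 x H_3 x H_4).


dim(H_1 x H_2 x H_3 x H_4) = 13 * 10 * 12 * 4
= 130 * 12 * 4
= 1560 * 4
= 6240

6240


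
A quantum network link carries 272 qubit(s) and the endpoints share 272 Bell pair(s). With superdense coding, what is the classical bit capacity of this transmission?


Superdense coding allows 2 classical bits per shared entangled pair.
272 pair(s) -> 2 * 272 = 544 classical bits

544


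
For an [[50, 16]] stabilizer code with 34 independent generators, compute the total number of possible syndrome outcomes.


Each stabilizer generator gives a binary (+1 or -1) measurement outcome.
With 34 independent generators:
Total syndromes = 2^34
= 17179869184

17179869184


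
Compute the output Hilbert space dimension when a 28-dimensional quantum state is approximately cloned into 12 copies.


Output space = H^(tensor 12) where dim(H) = 28
dim = 28^12
= 784 (after 2 factors)
= 21952 (after 3 factors)
= 614656 (after 4 factors)
= 17210368 (after 5 factors)
= 481890304 (after 6 factors)
= 13492928512 (after 7 factors)
= 377801998336 (after 8 factors)
= 10578455953408 (after 9 factors)
= 296196766695424 (after 10 factors)
= 8293509467471872 (after 11 factors)
= 232218265089212416 (after 12 factors)
= 232218265089212416

232218265089212416


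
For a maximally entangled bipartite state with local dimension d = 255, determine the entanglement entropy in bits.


For a maximally entangled state in d x d:
S = log2(d) = log2(255)
= 7.9944

7.9944


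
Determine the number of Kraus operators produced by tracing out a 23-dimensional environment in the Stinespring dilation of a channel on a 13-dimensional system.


Tracing out the environment in an orthonormal basis {|i>_E} gives Kraus operators K_i = <i|_E U |0>_E.
Number of Kraus operators = dim(H_env) = d_env
= 23

23


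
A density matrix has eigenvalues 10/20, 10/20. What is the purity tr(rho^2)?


tr(rho^2) = sum of eigenvalues squared
= (10/20)^2 + (10/20)^2
= (100 + 100) / 400
= 200/400
= 0.5000

0.5000


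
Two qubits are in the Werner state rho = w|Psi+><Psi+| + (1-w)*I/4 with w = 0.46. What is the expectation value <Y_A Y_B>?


|Psi+> = (|01> + |10>)/sqrt(2)
For the pure Bell state, <Y_A Y_B> = +1 (Bell-state Pauli correlator).
The maximally-mixed part I/4 has tr(I/4 * P tensor P) = 0 for any traceless Pauli P.
So <Y_A Y_B>_rho = w * (+1) + (1 - w) * 0
= 0.46 * (+1)
= 0.4600

0.4600


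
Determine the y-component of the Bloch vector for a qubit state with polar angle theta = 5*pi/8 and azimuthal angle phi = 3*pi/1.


theta = 1.9635, phi = 9.4248
r_y = sin(theta)*sin(phi) = 0.9239 * 0.0000
r_y = 0.0000

0.0000


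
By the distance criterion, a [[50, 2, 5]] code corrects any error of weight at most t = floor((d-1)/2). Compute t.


Code parameters: [[50, 2, 5]], distance d = 5.
Number of correctable errors = floor((d-1)/2)
= floor((5 - 1)/2)
= floor(4/2)
= 2

2


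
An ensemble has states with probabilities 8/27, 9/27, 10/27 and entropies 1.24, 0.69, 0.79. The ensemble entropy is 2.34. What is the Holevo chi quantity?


chi = S(rho) - sum_i p_i * S(rho_i)
Weighted entropy = 8/27 * 1.24 + 9/27 * 0.69 + 10/27 * 0.79
= 0.8900
chi = 2.34 - 0.8900
= 1.4500

1.4500


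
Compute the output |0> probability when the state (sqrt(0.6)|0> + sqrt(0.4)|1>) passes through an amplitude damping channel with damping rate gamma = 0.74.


For amplitude damping with parameter gamma on state sqrt(a)|0> + sqrt(b)|1>:
alpha^2 = 0.6, beta^2 = 0.4
P(|0>) = alpha^2 + gamma * beta^2
= 0.6 + 0.74 * 0.4
= 0.6 + 0.2960
= 0.8960

0.8960


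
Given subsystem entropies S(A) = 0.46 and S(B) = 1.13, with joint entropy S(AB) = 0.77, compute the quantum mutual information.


I(A:B) = S(A) + S(B) - S(AB)
= 0.46 + 1.13 - 0.77
= 0.8200

0.8200


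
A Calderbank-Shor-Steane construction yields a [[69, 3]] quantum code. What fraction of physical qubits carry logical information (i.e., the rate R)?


Code rate R = k/n
= 3/69
= 0.0435

0.0435


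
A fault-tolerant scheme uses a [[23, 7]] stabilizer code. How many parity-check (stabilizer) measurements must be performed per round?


For an [[n,k]] stabilizer code:
Number of stabilizer generators = n - k
= 23 - 7
= 16

16


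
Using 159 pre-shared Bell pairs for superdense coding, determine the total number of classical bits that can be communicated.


Superdense coding allows 2 classical bits per shared entangled pair.
159 pair(s) -> 2 * 159 = 318 classical bits

318


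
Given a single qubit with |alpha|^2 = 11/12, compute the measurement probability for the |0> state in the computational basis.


|alpha|^2 = 11/12 = 0.9167
|beta|^2 = 1 - 11/12 = 1/12 = 0.0833
P(|0>) = |alpha|^2 = 0.9167

0.9167


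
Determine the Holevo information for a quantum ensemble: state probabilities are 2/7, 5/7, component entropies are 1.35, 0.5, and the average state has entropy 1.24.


chi = S(rho) - sum_i p_i * S(rho_i)
Weighted entropy = 2/7 * 1.35 + 5/7 * 0.5
= 0.7429
chi = 1.24 - 0.7429
= 0.4971

0.4971


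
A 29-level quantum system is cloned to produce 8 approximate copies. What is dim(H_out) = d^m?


Output space = H^(tensor 8) where dim(H) = 29
dim = 29^8
= 841 (after 2 factors)
= 24389 (after 3 factors)
= 707281 (after 4 factors)
= 20511149 (after 5 factors)
= 594823321 (after 6 factors)
= 17249876309 (after 7 factors)
= 500246412961 (after 8 factors)
= 500246412961

500246412961


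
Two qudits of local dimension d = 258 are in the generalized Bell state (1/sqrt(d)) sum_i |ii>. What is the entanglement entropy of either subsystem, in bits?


For a maximally entangled state in d x d:
S = log2(d) = log2(258)
= 8.0112

8.0112


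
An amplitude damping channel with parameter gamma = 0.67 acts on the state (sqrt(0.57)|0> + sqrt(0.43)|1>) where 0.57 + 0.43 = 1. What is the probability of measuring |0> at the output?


For amplitude damping with parameter gamma on state sqrt(a)|0> + sqrt(b)|1>:
alpha^2 = 0.57, beta^2 = 0.43
P(|0>) = alpha^2 + gamma * beta^2
= 0.57 + 0.67 * 0.43
= 0.57 + 0.2881
= 0.8581

0.8581


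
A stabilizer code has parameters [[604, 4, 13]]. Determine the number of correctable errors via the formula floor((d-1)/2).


Code parameters: [[604, 4, 13]], distance d = 13.
Number of correctable errors = floor((d-1)/2)
= floor((13 - 1)/2)
= floor(12/2)
= 6

6


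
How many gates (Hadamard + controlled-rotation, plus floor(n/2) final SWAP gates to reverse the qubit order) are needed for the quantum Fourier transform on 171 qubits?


Hadamard gates: 171
Controlled rotations: n*(n-1)/2 = 171*170/2 = 14535
SWAP gates: floor(n/2) = floor(171/2) = 85
Total = 171 + 14535 + 85
= 14791

14791


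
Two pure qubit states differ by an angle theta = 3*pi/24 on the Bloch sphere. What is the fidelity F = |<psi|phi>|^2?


For states separated by angle theta on Bloch sphere:
F = cos^2(theta/2)
theta = 3*pi/24 = 0.3927
theta/2 = 0.1963
cos(theta/2) = 0.9808
F = 0.9619

0.9619


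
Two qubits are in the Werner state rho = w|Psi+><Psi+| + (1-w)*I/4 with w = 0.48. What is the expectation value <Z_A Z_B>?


|Psi+> = (|01> + |10>)/sqrt(2)
For the pure Bell state, <Z_A Z_B> = -1 (Bell-state Pauli correlator).
The maximally-mixed part I/4 has tr(I/4 * P tensor P) = 0 for any traceless Pauli P.
So <Z_A Z_B>_rho = w * (-1) + (1 - w) * 0
= 0.48 * (-1)
= -0.4800

-0.4800


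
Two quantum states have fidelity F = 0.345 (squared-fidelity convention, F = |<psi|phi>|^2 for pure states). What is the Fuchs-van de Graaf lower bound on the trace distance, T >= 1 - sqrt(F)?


Fuchs-van de Graaf (squared-fidelity convention): 1 - sqrt(F) <= T <= sqrt(1 - F).
Lower bound: T >= 1 - sqrt(F)
sqrt(F) = sqrt(0.345) = 0.5874
T >= 1 - 0.5874
T >= 0.4126

0.4126


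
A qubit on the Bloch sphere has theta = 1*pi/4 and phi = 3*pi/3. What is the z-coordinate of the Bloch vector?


theta = 0.7854, phi = 3.1416
r_z = cos(theta) = 0.7071

0.7071


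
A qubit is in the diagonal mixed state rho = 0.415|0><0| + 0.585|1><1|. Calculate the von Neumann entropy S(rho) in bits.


S = -p*log2(p) - (1-p)*log2(1-p)
p = 0.4150, 1-p = 0.5850
= -0.4150 * log2(0.4150) - 0.5850 * log2(0.5850)
= -(-0.5266) - (-0.4525)
= 0.9791

0.9791


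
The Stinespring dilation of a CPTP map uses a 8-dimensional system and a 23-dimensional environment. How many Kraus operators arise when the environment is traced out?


Tracing out the environment in an orthonormal basis {|i>_E} gives Kraus operators K_i = <i|_E U |0>_E.
Number of Kraus operators = dim(H_env) = d_env
= 23

23


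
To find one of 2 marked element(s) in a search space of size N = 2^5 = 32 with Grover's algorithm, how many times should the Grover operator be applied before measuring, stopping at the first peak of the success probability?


After j Grover iterations the success probability is P(j) = sin^2((2j+1)*theta), where sin(theta) = sqrt(k/N).
N = 2^5 = 32, k = 2
sin(theta) = sqrt(k/N) = 0.25
theta = arcsin(sqrt(k/N)) = 0.2526802551 rad
P(j) reaches its first maximum when (2j+1)*theta is as close as possible to pi/2, i.e. j = round(pi/(4*theta) - 1/2).
pi/(4*theta) - 1/2 = 2.6083
(For comparison, the common estimate pi/4 * sqrt(N/k) = 3.1416; the exact maximiser is used here.)
Optimal iterations = 3

3


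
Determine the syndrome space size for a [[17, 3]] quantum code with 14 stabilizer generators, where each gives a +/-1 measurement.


Each stabilizer generator gives a binary (+1 or -1) measurement outcome.
With 14 independent generators:
Total syndromes = 2^14
= 16384

16384
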